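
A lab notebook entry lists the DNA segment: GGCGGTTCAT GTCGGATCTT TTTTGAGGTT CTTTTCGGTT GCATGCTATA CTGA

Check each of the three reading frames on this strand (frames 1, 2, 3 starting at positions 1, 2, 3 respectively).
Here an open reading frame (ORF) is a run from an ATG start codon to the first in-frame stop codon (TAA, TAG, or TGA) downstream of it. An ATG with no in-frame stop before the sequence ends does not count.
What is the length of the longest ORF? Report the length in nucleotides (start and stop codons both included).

Frame 1: GGC GGT TCA TGT CGG ATC TTT TTT GAG GTT CTT TTC GGT TGC ATG CTA TAC TGA — ATG at 43, stop TGA at 52 → 12 nt.
Frame 2: GCG GTT CAT GTC GGA TCT TTT TTG AGG TTC TTT TCG GTT GCA TGC TAT ACT — no ATG→stop ORF.
Frame 3: CGG TTC ATG TCG GAT CTT TTT TGA GGT TCT TTT CGG TTG CAT GCT ATA CTG — ATG at 9, stop TGA at 24 → 18 nt.
Longest: frame 3, positions 9–26, 18 nt = 6 codons = 5 aa. → 18 nucleotides.

18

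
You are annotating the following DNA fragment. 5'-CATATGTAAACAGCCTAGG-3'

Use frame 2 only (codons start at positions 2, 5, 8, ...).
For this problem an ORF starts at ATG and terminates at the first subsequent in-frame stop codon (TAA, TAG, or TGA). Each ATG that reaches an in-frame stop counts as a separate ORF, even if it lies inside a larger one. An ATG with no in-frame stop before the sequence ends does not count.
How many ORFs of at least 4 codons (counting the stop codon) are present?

0

Frame 2: ATA TGT AAA CAG CCT AGG — no ATG→stop ORF.
No ORF reaches 4 codons. Count = 0.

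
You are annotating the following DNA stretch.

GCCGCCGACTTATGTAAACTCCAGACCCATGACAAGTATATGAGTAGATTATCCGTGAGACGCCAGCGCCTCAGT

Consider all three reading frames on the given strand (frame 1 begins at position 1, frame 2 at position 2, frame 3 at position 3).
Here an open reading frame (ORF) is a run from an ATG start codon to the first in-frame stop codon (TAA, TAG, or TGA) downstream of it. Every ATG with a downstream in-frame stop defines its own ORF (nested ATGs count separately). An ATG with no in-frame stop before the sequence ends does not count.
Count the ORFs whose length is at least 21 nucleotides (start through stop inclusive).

Frame 1: GCC GCC GAC TTA TGT AAA CTC CAG ACC CAT GAC AAG TAT ATG AGT AGA TTA TCC GTG AGA CGC CAG CGC CTC AGT — no ATG→stop ORF.
Frame 2: CCG CCG ACT TAT GTA AAC TCC AGA CCC ATG ACA AGT ATA TGA GTA GAT TAT CCG TGA GAC GCC AGC GCC TCA — ATG at 29, stop TGA at 41 → 15 nt.
Frame 3: CGC CGA CTT ATG TAA ACT CCA GAC CCA TGA CAA GTA TAT GAG TAG ATT ATC CGT GAG ACG CCA GCG CCT CAG — ATG at 12, stop TAA at 15 → 6 nt.
No ORF reaches 21 nucleotides. Count = 0.

0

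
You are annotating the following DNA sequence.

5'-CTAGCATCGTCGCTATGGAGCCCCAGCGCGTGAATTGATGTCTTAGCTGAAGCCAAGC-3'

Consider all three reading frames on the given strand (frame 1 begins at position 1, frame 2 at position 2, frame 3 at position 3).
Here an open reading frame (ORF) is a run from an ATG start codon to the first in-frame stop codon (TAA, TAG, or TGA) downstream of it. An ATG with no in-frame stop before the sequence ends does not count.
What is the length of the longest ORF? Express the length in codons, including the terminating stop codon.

8

Frame 1: CTA GCA TCG TCG CTA TGG AGC CCC AGC GCG TGA ATT GAT GTC TTA GCT GAA GCC AAG — no ATG→stop ORF.
Frame 2: TAG CAT CGT CGC TAT GGA GCC CCA GCG CGT GAA TTG ATG TCT TAG CTG AAG CCA AGC — ATG at 38, stop TAG at 44 → 9 nt.
Frame 3: AGC ATC GTC GCT ATG GAG CCC CAG CGC GTG AAT TGA TGT CTT AGC TGA AGC CAA — ATG at 15, stop TGA at 36 → 24 nt.
Longest: frame 3, positions 15–38, 24 nt = 8 codons = 7 aa. → 8 codons.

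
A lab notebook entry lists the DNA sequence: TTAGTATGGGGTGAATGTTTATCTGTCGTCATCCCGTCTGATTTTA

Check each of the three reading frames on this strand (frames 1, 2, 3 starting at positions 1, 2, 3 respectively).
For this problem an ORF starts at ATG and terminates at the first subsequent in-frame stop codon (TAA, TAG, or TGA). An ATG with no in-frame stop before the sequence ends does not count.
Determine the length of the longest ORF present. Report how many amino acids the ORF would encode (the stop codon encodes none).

8

Frame 1: TTA GTA TGG GGT GAA TGT TTA TCT GTC GTC ATC CCG TCT GAT TTT — no ATG→stop ORF.
Frame 2: TAG TAT GGG GTG AAT GTT TAT CTG TCG TCA TCC CGT CTG ATT TTA — no ATG→stop ORF.
Frame 3: AGT ATG GGG TGA ATG TTT ATC TGT CGT CAT CCC GTC TGA TTT — ATG at 6, stop TGA at 12 → 9 nt; ATG at 15, stop TGA at 39 → 27 nt.
Longest: frame 3, positions 15–41, 27 nt = 9 codons = 8 aa. → 8 amino acids.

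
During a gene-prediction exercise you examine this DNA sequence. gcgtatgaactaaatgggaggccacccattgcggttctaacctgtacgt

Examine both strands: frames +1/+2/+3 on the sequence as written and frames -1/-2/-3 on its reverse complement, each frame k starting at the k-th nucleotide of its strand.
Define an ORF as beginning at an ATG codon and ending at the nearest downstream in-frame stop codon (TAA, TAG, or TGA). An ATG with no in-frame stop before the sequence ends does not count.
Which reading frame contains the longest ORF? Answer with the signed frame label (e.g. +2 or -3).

Reverse complement (5'→3'): ACGTACAGGTTAGAACCGCAATGGGTGGCCTCCCATTTAGTTCATACGC
Frame +1: GCG TAT GAA CTA AAT GGG AGG CCA CCC ATT GCG GTT CTA ACC TGT ACG — no ATG→stop ORF.
Frame +2: CGT ATG AAC TAA ATG GGA GGC CAC CCA TTG CGG TTC TAA CCT GTA CGT — ATG at 5, stop TAA at 11 → 9 nt; ATG at 14, stop TAA at 38 → 27 nt.
Frame +3: GTA TGA ACT AAA TGG GAG GCC ACC CAT TGC GGT TCT AAC CTG TAC — no ATG→stop ORF.
Frame -1: ACG TAC AGG TTA GAA CCG CAA TGG GTG GCC TCC CAT TTA GTT CAT ACG — no ATG→stop ORF.
Frame -2: CGT ACA GGT TAG AAC CGC AAT GGG TGG CCT CCC ATT TAG TTC ATA CGC — no ATG→stop ORF.
Frame -3: GTA CAG GTT AGA ACC GCA ATG GGT GGC CTC CCA TTT AGT TCA TAC — no ATG→stop ORF.
Longest ORF is 27 nt in frame +2 (positions 14–40).

+2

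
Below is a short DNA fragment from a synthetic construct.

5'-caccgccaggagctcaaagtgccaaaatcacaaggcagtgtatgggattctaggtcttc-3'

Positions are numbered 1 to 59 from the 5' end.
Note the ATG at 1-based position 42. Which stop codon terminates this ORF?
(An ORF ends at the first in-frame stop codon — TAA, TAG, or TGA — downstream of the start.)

Codons from position 42: ATG (42–44), GGA (45–47), TTC (48–50), TAG (51–53).
The first in-frame stop codon is TAG.

TAG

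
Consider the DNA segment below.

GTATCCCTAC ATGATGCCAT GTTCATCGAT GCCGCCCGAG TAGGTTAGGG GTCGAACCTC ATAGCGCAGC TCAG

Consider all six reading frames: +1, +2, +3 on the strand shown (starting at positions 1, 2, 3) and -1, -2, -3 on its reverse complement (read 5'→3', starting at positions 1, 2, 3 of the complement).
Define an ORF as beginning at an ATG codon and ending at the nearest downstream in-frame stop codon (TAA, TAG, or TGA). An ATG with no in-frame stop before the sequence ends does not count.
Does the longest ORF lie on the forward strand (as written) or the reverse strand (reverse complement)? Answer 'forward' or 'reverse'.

forward

Reverse complement (5'→3'): CTGAGCTGCGCTATGAGGTTCGACCCCTAACCTACTCGGGCGGCATCGATGAACATGGCATCATGTAGGGATAC
Frame +1: GTA TCC CTA CAT GAT GCC ATG TTC ATC GAT GCC GCC CGA GTA GGT TAG GGG TCG AAC CTC ATA GCG CAG CTC — ATG at 19, stop TAG at 46 → 30 nt.
Frame +2: TAT CCC TAC ATG ATG CCA TGT TCA TCG ATG CCG CCC GAG TAG GTT AGG GGT CGA ACC TCA TAG CGC AGC TCA — ATG at 11, stop TAG at 41 → 33 nt; ATG at 14, stop TAG at 41 → 30 nt; ATG at 29, stop TAG at 41 → 15 nt.
Frame +3: ATC CCT ACA TGA TGC CAT GTT CAT CGA TGC CGC CCG AGT AGG TTA GGG GTC GAA CCT CAT AGC GCA GCT CAG — no ATG→stop ORF.
Frame -1: CTG AGC TGC GCT ATG AGG TTC GAC CCC TAA CCT ACT CGG GCG GCA TCG ATG AAC ATG GCA TCA TGT AGG GAT — ATG at 13, stop TAA at 28 → 18 nt.
Frame -2: TGA GCT GCG CTA TGA GGT TCG ACC CCT AAC CTA CTC GGG CGG CAT CGA TGA ACA TGG CAT CAT GTA GGG ATA — no ATG→stop ORF.
Frame -3: GAG CTG CGC TAT GAG GTT CGA CCC CTA ACC TAC TCG GGC GGC ATC GAT GAA CAT GGC ATC ATG TAG GGA TAC — ATG at 63, stop TAG at 66 → 6 nt.
Forward-strand max 33 nt; reverse-strand max 18 nt. The forward strand has the longer ORF.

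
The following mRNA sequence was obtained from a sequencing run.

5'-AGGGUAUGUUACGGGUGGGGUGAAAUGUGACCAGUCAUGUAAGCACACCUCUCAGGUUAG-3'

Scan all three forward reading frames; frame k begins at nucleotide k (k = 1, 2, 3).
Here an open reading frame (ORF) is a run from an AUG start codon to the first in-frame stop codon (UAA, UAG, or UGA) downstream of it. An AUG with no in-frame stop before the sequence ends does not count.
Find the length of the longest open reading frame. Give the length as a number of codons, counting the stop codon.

6

Frame 1: AGG GUA UGU UAC GGG UGG GGU GAA AUG UGA CCA GUC AUG UAA GCA CAC CUC UCA GGU UAG — AUG at 25, stop UGA at 28 → 6 nt; AUG at 37, stop UAA at 40 → 6 nt.
Frame 2: GGG UAU GUU ACG GGU GGG GUG AAA UGU GAC CAG UCA UGU AAG CAC ACC UCU CAG GUU — no AUG→stop ORF.
Frame 3: GGU AUG UUA CGG GUG GGG UGA AAU GUG ACC AGU CAU GUA AGC ACA CCU CUC AGG UUA — AUG at 6, stop UGA at 21 → 18 nt.
Longest: frame 3, positions 6–23, 18 nt = 6 codons = 5 aa. → 6 codons.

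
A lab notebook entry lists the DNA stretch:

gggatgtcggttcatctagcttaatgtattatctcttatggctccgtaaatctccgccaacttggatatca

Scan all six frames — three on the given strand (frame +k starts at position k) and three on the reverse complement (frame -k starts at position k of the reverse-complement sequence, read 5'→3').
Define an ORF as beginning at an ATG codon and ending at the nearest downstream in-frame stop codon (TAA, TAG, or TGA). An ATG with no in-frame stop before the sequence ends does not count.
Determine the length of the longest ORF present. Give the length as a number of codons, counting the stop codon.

Reverse complement (5'→3'): TGATATCCAAGTTGGCGGAGATTTACGGAGCCATAAGAGATAATACATTAAGCTAGATGAACCGACATCCC
Frame +1: GGG ATG TCG GTT CAT CTA GCT TAA TGT ATT ATC TCT TAT GGC TCC GTA AAT CTC CGC CAA CTT GGA TAT — ATG at 4, stop TAA at 22 → 21 nt.
Frame +2: GGA TGT CGG TTC ATC TAG CTT AAT GTA TTA TCT CTT ATG GCT CCG TAA ATC TCC GCC AAC TTG GAT ATC — ATG at 38, stop TAA at 47 → 12 nt.
Frame +3: GAT GTC GGT TCA TCT AGC TTA ATG TAT TAT CTC TTA TGG CTC CGT AAA TCT CCG CCA ACT TGG ATA TCA — no ATG→stop ORF.
Frame -1: TGA TAT CCA AGT TGG CGG AGA TTT ACG GAG CCA TAA GAG ATA ATA CAT TAA GCT AGA TGA ACC GAC ATC — no ATG→stop ORF.
Frame -2: GAT ATC CAA GTT GGC GGA GAT TTA CGG AGC CAT AAG AGA TAA TAC ATT AAG CTA GAT GAA CCG ACA TCC — no ATG→stop ORF.
Frame -3: ATA TCC AAG TTG GCG GAG ATT TAC GGA GCC ATA AGA GAT AAT ACA TTA AGC TAG ATG AAC CGA CAT CCC — no ATG→stop ORF.
Longest: frame +1, positions 4–24, 21 nt = 7 codons = 6 aa. → 7 codons.

7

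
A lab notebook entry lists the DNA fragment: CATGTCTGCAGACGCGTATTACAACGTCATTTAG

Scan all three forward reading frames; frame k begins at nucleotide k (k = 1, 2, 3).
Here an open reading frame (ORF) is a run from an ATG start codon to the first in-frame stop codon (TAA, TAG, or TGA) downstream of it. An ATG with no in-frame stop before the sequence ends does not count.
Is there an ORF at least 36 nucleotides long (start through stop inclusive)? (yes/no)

no

Frame 1: CAT GTC TGC AGA CGC GTA TTA CAA CGT CAT TTA — no ATG→stop ORF.
Frame 2: ATG TCT GCA GAC GCG TAT TAC AAC GTC ATT TAG — ATG at 2, stop TAG at 32 → 33 nt.
Frame 3: TGT CTG CAG ACG CGT ATT ACA ACG TCA TTT — no ATG→stop ORF.
Largest ORF found is 33 nucleotides < 36, so no.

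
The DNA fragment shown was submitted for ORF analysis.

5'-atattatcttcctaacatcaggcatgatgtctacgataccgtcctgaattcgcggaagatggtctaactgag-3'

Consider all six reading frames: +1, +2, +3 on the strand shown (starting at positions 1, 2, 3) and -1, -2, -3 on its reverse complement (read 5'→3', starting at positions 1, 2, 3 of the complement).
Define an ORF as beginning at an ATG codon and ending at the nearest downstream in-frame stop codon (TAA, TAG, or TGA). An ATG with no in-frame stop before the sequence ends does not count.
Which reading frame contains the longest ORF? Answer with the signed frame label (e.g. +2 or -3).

Reverse complement (5'→3'): CTCAGTTAGACCATCTTCCGCGAATTCAGGACGGTATCGTAGACATCATGCCTGATGTTAGGAAGATAATAT
Frame +1: ATA TTA TCT TCC TAA CAT CAG GCA TGA TGT CTA CGA TAC CGT CCT GAA TTC GCG GAA GAT GGT CTA ACT GAG — no ATG→stop ORF.
Frame +2: TAT TAT CTT CCT AAC ATC AGG CAT GAT GTC TAC GAT ACC GTC CTG AAT TCG CGG AAG ATG GTC TAA CTG — ATG at 59, stop TAA at 65 → 9 nt.
Frame +3: ATT ATC TTC CTA ACA TCA GGC ATG ATG TCT ACG ATA CCG TCC TGA ATT CGC GGA AGA TGG TCT AAC TGA — ATG at 24, stop TGA at 45 → 24 nt; ATG at 27, stop TGA at 45 → 21 nt.
Frame -1: CTC AGT TAG ACC ATC TTC CGC GAA TTC AGG ACG GTA TCG TAG ACA TCA TGC CTG ATG TTA GGA AGA TAA TAT — ATG at 55, stop TAA at 67 → 15 nt.
Frame -2: TCA GTT AGA CCA TCT TCC GCG AAT TCA GGA CGG TAT CGT AGA CAT CAT GCC TGA TGT TAG GAA GAT AAT — no ATG→stop ORF.
Frame -3: CAG TTA GAC CAT CTT CCG CGA ATT CAG GAC GGT ATC GTA GAC ATC ATG CCT GAT GTT AGG AAG ATA ATA — no ATG→stop ORF.
Longest ORF is 24 nt in frame +3 (positions 24–47).

+3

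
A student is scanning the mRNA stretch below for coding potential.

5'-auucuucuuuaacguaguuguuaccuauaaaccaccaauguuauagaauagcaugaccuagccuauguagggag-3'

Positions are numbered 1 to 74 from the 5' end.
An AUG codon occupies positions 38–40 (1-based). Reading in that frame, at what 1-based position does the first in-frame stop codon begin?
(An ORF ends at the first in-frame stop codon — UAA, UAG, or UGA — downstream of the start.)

44

Codons from position 38: AUG (38–40), UUA (41–43), UAG (44–46).
UAG is a stop codon; it begins at position 44.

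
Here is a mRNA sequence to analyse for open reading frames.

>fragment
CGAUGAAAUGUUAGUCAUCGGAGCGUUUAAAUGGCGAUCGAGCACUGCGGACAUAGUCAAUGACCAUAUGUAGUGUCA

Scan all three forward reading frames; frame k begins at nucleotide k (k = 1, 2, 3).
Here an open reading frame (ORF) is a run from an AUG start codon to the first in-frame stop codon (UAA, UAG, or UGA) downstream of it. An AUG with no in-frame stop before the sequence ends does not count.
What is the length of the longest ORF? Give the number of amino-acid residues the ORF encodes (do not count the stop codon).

21

Frame 1: CGA UGA AAU GUU AGU CAU CGG AGC GUU UAA AUG GCG AUC GAG CAC UGC GGA CAU AGU CAA UGA CCA UAU GUA GUG UCA — AUG at 31, stop UGA at 61 → 33 nt.
Frame 2: GAU GAA AUG UUA GUC AUC GGA GCG UUU AAA UGG CGA UCG AGC ACU GCG GAC AUA GUC AAU GAC CAU AUG UAG UGU — AUG at 8, stop UAG at 71 → 66 nt; AUG at 68, stop UAG at 71 → 6 nt.
Frame 3: AUG AAA UGU UAG UCA UCG GAG CGU UUA AAU GGC GAU CGA GCA CUG CGG ACA UAG UCA AUG ACC AUA UGU AGU GUC — AUG at 3, stop UAG at 12 → 12 nt.
Longest: frame 2, positions 8–73, 66 nt = 22 codons = 21 aa. → 21 amino acids.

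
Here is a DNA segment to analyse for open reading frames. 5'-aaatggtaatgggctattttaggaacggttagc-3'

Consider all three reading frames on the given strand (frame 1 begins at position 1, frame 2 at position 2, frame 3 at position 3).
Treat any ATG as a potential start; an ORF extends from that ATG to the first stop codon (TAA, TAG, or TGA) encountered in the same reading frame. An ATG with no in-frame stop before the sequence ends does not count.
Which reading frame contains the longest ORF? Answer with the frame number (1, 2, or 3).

3

Frame 1: AAA TGG TAA TGG GCT ATT TTA GGA ACG GTT AGC — no ATG→stop ORF.
Frame 2: AAT GGT AAT GGG CTA TTT TAG GAA CGG TTA — no ATG→stop ORF.
Frame 3: ATG GTA ATG GGC TAT TTT AGG AAC GGT TAG — ATG at 3, stop TAG at 30 → 30 nt; ATG at 9, stop TAG at 30 → 24 nt.
Longest ORF is 30 nt in frame 3 (positions 3–32).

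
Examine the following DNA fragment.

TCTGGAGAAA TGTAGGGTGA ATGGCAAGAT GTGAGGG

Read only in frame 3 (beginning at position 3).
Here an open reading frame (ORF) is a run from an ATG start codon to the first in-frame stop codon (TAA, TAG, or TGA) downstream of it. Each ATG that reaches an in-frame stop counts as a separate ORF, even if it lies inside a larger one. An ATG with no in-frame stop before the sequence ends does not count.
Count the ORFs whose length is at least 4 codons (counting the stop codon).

Frame 3: TGG AGA AAT GTA GGG TGA ATG GCA AGA TGT GAG — no ATG→stop ORF.
No ORF reaches 4 codons. Count = 0.

0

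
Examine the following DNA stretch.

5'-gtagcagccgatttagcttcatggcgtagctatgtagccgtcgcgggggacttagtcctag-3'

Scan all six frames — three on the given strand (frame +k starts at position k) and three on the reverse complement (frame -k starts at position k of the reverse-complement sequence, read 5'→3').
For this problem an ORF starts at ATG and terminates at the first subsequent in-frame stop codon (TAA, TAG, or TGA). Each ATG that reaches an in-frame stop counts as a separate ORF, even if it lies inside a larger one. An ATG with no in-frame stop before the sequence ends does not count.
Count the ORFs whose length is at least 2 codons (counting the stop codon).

Reverse complement (5'→3'): CTAGGACTAAGTCCCCCGCGACGGCTACATAGCTACGCCATGAAGCTAAATCGGCTGCTAC
Frame +1: GTA GCA GCC GAT TTA GCT TCA TGG CGT AGC TAT GTA GCC GTC GCG GGG GAC TTA GTC CTA — no ATG→stop ORF.
Frame +2: TAG CAG CCG ATT TAG CTT CAT GGC GTA GCT ATG TAG CCG TCG CGG GGG ACT TAG TCC TAG — ATG at 32, stop TAG at 35 → 6 nt.
Frame +3: AGC AGC CGA TTT AGC TTC ATG GCG TAG CTA TGT AGC CGT CGC GGG GGA CTT AGT CCT — ATG at 21, stop TAG at 27 → 9 nt.
Frame -1: CTA GGA CTA AGT CCC CCG CGA CGG CTA CAT AGC TAC GCC ATG AAG CTA AAT CGG CTG CTA — no ATG→stop ORF.
Frame -2: TAG GAC TAA GTC CCC CGC GAC GGC TAC ATA GCT ACG CCA TGA AGC TAA ATC GGC TGC TAC — no ATG→stop ORF.
Frame -3: AGG ACT AAG TCC CCC GCG ACG GCT ACA TAG CTA CGC CAT GAA GCT AAA TCG GCT GCT — no ATG→stop ORF.
ORFs ≥ 2 codons: frame +2 32–37 (2 codons), frame +3 21–29 (3 codons). Count = 2.

2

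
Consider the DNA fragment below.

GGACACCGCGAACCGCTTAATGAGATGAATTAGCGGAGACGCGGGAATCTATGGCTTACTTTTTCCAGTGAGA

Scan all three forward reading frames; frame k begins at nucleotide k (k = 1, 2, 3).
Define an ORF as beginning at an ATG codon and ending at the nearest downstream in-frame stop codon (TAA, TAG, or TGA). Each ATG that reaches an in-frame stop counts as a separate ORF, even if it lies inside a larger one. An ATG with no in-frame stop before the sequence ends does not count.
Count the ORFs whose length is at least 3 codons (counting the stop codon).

3

Frame 1: GGA CAC CGC GAA CCG CTT AAT GAG ATG AAT TAG CGG AGA CGC GGG AAT CTA TGG CTT ACT TTT TCC AGT GAG — ATG at 25, stop TAG at 31 → 9 nt.
Frame 2: GAC ACC GCG AAC CGC TTA ATG AGA TGA ATT AGC GGA GAC GCG GGA ATC TAT GGC TTA CTT TTT CCA GTG AGA — ATG at 20, stop TGA at 26 → 9 nt.
Frame 3: ACA CCG CGA ACC GCT TAA TGA GAT GAA TTA GCG GAG ACG CGG GAA TCT ATG GCT TAC TTT TTC CAG TGA — ATG at 51, stop TGA at 69 → 21 nt.
ORFs ≥ 3 codons: frame 1 25–33 (3 codons), frame 2 20–28 (3 codons), frame 3 51–71 (7 codons). Count = 3.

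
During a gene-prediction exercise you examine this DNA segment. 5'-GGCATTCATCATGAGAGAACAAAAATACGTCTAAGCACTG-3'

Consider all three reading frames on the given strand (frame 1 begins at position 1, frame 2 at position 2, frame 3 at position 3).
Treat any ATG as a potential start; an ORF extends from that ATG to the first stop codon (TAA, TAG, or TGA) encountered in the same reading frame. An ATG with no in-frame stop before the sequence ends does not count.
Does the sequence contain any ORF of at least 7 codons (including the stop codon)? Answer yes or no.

Frame 1: GGC ATT CAT CAT GAG AGA ACA AAA ATA CGT CTA AGC ACT — no ATG→stop ORF.
Frame 2: GCA TTC ATC ATG AGA GAA CAA AAA TAC GTC TAA GCA CTG — ATG at 11, stop TAA at 32 → 24 nt.
Frame 3: CAT TCA TCA TGA GAG AAC AAA AAT ACG TCT AAG CAC — no ATG→stop ORF.
Frame 2 has an ORF of 8 codons (positions 11–34) ≥ 7, so yes.

yes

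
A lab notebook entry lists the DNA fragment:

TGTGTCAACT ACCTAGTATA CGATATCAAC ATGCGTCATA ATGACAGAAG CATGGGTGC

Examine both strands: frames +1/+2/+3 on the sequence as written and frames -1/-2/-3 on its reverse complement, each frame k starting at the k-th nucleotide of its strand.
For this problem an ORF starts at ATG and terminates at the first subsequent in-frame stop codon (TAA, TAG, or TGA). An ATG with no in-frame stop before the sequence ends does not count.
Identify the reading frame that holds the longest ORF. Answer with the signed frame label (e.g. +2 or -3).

Reverse complement (5'→3'): GCACCCATGCTTCTGTCATTATGACGCATGTTGATATCGTATACTAGGTAGTTGACACA
Frame +1: TGT GTC AAC TAC CTA GTA TAC GAT ATC AAC ATG CGT CAT AAT GAC AGA AGC ATG GGT — no ATG→stop ORF.
Frame +2: GTG TCA ACT ACC TAG TAT ACG ATA TCA ACA TGC GTC ATA ATG ACA GAA GCA TGG GTG — no ATG→stop ORF.
Frame +3: TGT CAA CTA CCT AGT ATA CGA TAT CAA CAT GCG TCA TAA TGA CAG AAG CAT GGG TGC — no ATG→stop ORF.
Frame -1: GCA CCC ATG CTT CTG TCA TTA TGA CGC ATG TTG ATA TCG TAT ACT AGG TAG TTG ACA — ATG at 7, stop TGA at 22 → 18 nt; ATG at 28, stop TAG at 49 → 24 nt.
Frame -2: CAC CCA TGC TTC TGT CAT TAT GAC GCA TGT TGA TAT CGT ATA CTA GGT AGT TGA CAC — no ATG→stop ORF.
Frame -3: ACC CAT GCT TCT GTC ATT ATG ACG CAT GTT GAT ATC GTA TAC TAG GTA GTT GAC ACA — ATG at 21, stop TAG at 45 → 27 nt.
Longest ORF is 27 nt in frame -3 (positions 21–47).

-3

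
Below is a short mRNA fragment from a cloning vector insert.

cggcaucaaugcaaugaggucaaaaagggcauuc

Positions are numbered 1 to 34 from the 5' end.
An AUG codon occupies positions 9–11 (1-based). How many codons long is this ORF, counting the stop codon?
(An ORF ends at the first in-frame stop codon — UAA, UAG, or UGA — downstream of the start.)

3

Codons from position 9: AUG (9–11), CAA (12–14), UGA (15–17).
UGA is the first in-frame stop; that's 3 codons including the stop.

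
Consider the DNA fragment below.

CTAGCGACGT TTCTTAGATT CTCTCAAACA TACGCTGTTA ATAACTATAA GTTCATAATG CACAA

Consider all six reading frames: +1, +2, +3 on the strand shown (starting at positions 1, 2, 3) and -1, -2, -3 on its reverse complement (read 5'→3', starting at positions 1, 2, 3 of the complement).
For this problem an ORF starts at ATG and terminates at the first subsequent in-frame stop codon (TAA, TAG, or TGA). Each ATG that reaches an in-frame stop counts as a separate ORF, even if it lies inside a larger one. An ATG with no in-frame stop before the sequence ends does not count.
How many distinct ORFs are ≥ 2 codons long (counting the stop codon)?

Reverse complement (5'→3'): TTGTGCATTATGAACTTATAGTTATTAACAGCGTATGTTTGAGAGAATCTAAGAAACGTCGCTAG
Frame +1: CTA GCG ACG TTT CTT AGA TTC TCT CAA ACA TAC GCT GTT AAT AAC TAT AAG TTC ATA ATG CAC — no ATG→stop ORF.
Frame +2: TAG CGA CGT TTC TTA GAT TCT CTC AAA CAT ACG CTG TTA ATA ACT ATA AGT TCA TAA TGC ACA — no ATG→stop ORF.
Frame +3: AGC GAC GTT TCT TAG ATT CTC TCA AAC ATA CGC TGT TAA TAA CTA TAA GTT CAT AAT GCA CAA — no ATG→stop ORF.
Frame -1: TTG TGC ATT ATG AAC TTA TAG TTA TTA ACA GCG TAT GTT TGA GAG AAT CTA AGA AAC GTC GCT — ATG at 10, stop TAG at 19 → 12 nt.
Frame -2: TGT GCA TTA TGA ACT TAT AGT TAT TAA CAG CGT ATG TTT GAG AGA ATC TAA GAA ACG TCG CTA — ATG at 35, stop TAA at 50 → 18 nt.
Frame -3: GTG CAT TAT GAA CTT ATA GTT ATT AAC AGC GTA TGT TTG AGA GAA TCT AAG AAA CGT CGC TAG — no ATG→stop ORF.
ORFs ≥ 2 codons: frame -1 10–21 (4 codons), frame -2 35–52 (6 codons). Count = 2.

2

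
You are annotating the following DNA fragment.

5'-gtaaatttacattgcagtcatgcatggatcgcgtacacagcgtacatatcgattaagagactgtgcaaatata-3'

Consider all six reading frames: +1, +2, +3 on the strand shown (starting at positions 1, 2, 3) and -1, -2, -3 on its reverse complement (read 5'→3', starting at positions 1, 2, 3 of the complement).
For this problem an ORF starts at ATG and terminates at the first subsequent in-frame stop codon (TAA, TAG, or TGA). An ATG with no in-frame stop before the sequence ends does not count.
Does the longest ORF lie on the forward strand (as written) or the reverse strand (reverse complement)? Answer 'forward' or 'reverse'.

forward

Reverse complement (5'→3'): TATATTTGCACAGTCTCTTAATCGATATGTACGCTGTGTACGCGATCCATGCATGACTGCAATGTAAATTTAC
Frame +1: GTA AAT TTA CAT TGC AGT CAT GCA TGG ATC GCG TAC ACA GCG TAC ATA TCG ATT AAG AGA CTG TGC AAA TAT — no ATG→stop ORF.
Frame +2: TAA ATT TAC ATT GCA GTC ATG CAT GGA TCG CGT ACA CAG CGT ACA TAT CGA TTA AGA GAC TGT GCA AAT ATA — no ATG→stop ORF.
Frame +3: AAA TTT ACA TTG CAG TCA TGC ATG GAT CGC GTA CAC AGC GTA CAT ATC GAT TAA GAG ACT GTG CAA ATA — ATG at 24, stop TAA at 54 → 33 nt.
Frame -1: TAT ATT TGC ACA GTC TCT TAA TCG ATA TGT ACG CTG TGT ACG CGA TCC ATG CAT GAC TGC AAT GTA AAT TTA — no ATG→stop ORF.
Frame -2: ATA TTT GCA CAG TCT CTT AAT CGA TAT GTA CGC TGT GTA CGC GAT CCA TGC ATG ACT GCA ATG TAA ATT TAC — ATG at 53, stop TAA at 65 → 15 nt; ATG at 62, stop TAA at 65 → 6 nt.
Frame -3: TAT TTG CAC AGT CTC TTA ATC GAT ATG TAC GCT GTG TAC GCG ATC CAT GCA TGA CTG CAA TGT AAA TTT — ATG at 27, stop TGA at 54 → 30 nt.
Forward-strand max 33 nt; reverse-strand max 30 nt. The forward strand has the longer ORF.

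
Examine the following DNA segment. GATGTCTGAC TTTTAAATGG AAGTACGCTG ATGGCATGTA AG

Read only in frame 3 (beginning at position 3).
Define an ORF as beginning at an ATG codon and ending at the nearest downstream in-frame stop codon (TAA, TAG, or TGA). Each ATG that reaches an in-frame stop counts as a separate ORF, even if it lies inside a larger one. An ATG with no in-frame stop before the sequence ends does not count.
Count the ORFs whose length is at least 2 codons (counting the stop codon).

Frame 3: TGT CTG ACT TTT AAA TGG AAG TAC GCT GAT GGC ATG TAA — ATG at 36, stop TAA at 39 → 6 nt.
ORFs ≥ 2 codons: frame 3 36–41 (2 codons). Count = 1.

1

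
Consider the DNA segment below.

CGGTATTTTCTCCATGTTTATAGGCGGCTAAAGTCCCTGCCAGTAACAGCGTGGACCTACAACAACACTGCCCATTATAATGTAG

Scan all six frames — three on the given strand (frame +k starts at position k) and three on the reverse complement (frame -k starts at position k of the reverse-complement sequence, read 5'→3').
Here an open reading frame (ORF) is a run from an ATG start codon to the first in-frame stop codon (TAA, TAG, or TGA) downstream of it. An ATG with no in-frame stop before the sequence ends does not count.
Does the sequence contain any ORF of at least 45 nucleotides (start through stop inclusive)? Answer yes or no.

yes

Reverse complement (5'→3'): CTACATTATAATGGGCAGTGTTGTTGTAGGTCCACGCTGTTACTGGCAGGGACTTTAGCCGCCTATAAACATGGAGAAAATACCG
Frame +1: CGG TAT TTT CTC CAT GTT TAT AGG CGG CTA AAG TCC CTG CCA GTA ACA GCG TGG ACC TAC AAC AAC ACT GCC CAT TAT AAT GTA — no ATG→stop ORF.
Frame +2: GGT ATT TTC TCC ATG TTT ATA GGC GGC TAA AGT CCC TGC CAG TAA CAG CGT GGA CCT ACA ACA ACA CTG CCC ATT ATA ATG TAG — ATG at 14, stop TAA at 29 → 18 nt; ATG at 80, stop TAG at 83 → 6 nt.
Frame +3: GTA TTT TCT CCA TGT TTA TAG GCG GCT AAA GTC CCT GCC AGT AAC AGC GTG GAC CTA CAA CAA CAC TGC CCA TTA TAA TGT — no ATG→stop ORF.
Frame -1: CTA CAT TAT AAT GGG CAG TGT TGT TGT AGG TCC ACG CTG TTA CTG GCA GGG ACT TTA GCC GCC TAT AAA CAT GGA GAA AAT ACC — no ATG→stop ORF.
Frame -2: TAC ATT ATA ATG GGC AGT GTT GTT GTA GGT CCA CGC TGT TAC TGG CAG GGA CTT TAG CCG CCT ATA AAC ATG GAG AAA ATA CCG — ATG at 11, stop TAG at 56 → 48 nt.
Frame -3: ACA TTA TAA TGG GCA GTG TTG TTG TAG GTC CAC GCT GTT ACT GGC AGG GAC TTT AGC CGC CTA TAA ACA TGG AGA AAA TAC — no ATG→stop ORF.
Frame -2 has an ORF of 48 nucleotides (positions 11–58) ≥ 45, so yes.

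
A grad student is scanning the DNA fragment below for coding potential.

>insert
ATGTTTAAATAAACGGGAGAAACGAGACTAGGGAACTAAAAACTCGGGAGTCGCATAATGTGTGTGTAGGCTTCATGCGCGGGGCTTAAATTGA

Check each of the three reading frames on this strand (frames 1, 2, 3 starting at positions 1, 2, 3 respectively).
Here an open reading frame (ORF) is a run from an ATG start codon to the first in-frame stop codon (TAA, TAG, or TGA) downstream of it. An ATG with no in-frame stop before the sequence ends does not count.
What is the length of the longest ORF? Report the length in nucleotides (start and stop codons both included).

Frame 1: ATG TTT AAA TAA ACG GGA GAA ACG AGA CTA GGG AAC TAA AAA CTC GGG AGT CGC ATA ATG TGT GTG TAG GCT TCA TGC GCG GGG CTT AAA TTG — ATG at 1, stop TAA at 10 → 12 nt; ATG at 58, stop TAG at 67 → 12 nt.
Frame 2: TGT TTA AAT AAA CGG GAG AAA CGA GAC TAG GGA ACT AAA AAC TCG GGA GTC GCA TAA TGT GTG TGT AGG CTT CAT GCG CGG GGC TTA AAT TGA — no ATG→stop ORF.
Frame 3: GTT TAA ATA AAC GGG AGA AAC GAG ACT AGG GAA CTA AAA ACT CGG GAG TCG CAT AAT GTG TGT GTA GGC TTC ATG CGC GGG GCT TAA ATT — ATG at 75, stop TAA at 87 → 15 nt.
Longest: frame 3, positions 75–89, 15 nt = 5 codons = 4 aa. → 15 nucleotides.

15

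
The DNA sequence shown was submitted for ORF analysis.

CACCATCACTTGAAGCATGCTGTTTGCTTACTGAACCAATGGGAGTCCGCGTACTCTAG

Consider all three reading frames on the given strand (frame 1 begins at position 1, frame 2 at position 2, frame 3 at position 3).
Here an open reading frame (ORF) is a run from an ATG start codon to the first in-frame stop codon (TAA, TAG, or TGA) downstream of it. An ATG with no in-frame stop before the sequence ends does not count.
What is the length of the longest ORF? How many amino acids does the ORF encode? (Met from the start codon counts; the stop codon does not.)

Frame 1: CAC CAT CAC TTG AAG CAT GCT GTT TGC TTA CTG AAC CAA TGG GAG TCC GCG TAC TCT — no ATG→stop ORF.
Frame 2: ACC ATC ACT TGA AGC ATG CTG TTT GCT TAC TGA ACC AAT GGG AGT CCG CGT ACT CTA — ATG at 17, stop TGA at 32 → 18 nt.
Frame 3: CCA TCA CTT GAA GCA TGC TGT TTG CTT ACT GAA CCA ATG GGA GTC CGC GTA CTC TAG — ATG at 39, stop TAG at 57 → 21 nt.
Longest: frame 3, positions 39–59, 21 nt = 7 codons = 6 aa. → 6 amino acids.

6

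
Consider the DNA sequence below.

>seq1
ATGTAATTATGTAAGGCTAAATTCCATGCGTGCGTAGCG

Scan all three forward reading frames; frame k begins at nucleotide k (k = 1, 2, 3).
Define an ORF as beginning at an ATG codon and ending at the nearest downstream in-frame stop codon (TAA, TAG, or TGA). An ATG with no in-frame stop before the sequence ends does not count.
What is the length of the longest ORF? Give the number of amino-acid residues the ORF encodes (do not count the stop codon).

3

Frame 1: ATG TAA TTA TGT AAG GCT AAA TTC CAT GCG TGC GTA GCG — ATG at 1, stop TAA at 4 → 6 nt.
Frame 2: TGT AAT TAT GTA AGG CTA AAT TCC ATG CGT GCG TAG — ATG at 26, stop TAG at 35 → 12 nt.
Frame 3: GTA ATT ATG TAA GGC TAA ATT CCA TGC GTG CGT AGC — ATG at 9, stop TAA at 12 → 6 nt.
Longest: frame 2, positions 26–37, 12 nt = 4 codons = 3 aa. → 3 amino acids.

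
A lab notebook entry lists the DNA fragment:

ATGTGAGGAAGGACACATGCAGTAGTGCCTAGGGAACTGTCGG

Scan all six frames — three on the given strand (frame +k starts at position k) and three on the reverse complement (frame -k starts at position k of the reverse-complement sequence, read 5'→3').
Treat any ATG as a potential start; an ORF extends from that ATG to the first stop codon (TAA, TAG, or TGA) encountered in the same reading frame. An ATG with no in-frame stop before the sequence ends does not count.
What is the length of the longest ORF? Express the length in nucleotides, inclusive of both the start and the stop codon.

Reverse complement (5'→3'): CCGACAGTTCCCTAGGCACTACTGCATGTGTCCTTCCTCACAT
Frame +1: ATG TGA GGA AGG ACA CAT GCA GTA GTG CCT AGG GAA CTG TCG — ATG at 1, stop TGA at 4 → 6 nt.
Frame +2: TGT GAG GAA GGA CAC ATG CAG TAG TGC CTA GGG AAC TGT CGG — ATG at 17, stop TAG at 23 → 9 nt.
Frame +3: GTG AGG AAG GAC ACA TGC AGT AGT GCC TAG GGA ACT GTC — no ATG→stop ORF.
Frame -1: CCG ACA GTT CCC TAG GCA CTA CTG CAT GTG TCC TTC CTC ACA — no ATG→stop ORF.
Frame -2: CGA CAG TTC CCT AGG CAC TAC TGC ATG TGT CCT TCC TCA CAT — no ATG→stop ORF.
Frame -3: GAC AGT TCC CTA GGC ACT ACT GCA TGT GTC CTT CCT CAC — no ATG→stop ORF.
Longest: frame +2, positions 17–25, 9 nt = 3 codons = 2 aa. → 9 nucleotides.

9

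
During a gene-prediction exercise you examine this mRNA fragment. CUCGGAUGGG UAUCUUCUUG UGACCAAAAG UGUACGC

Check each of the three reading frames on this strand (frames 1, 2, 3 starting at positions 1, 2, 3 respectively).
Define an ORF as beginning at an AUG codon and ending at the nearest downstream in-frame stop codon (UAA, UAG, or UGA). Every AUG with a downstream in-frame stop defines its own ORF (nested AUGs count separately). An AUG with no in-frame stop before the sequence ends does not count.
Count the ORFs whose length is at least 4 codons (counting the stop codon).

1

Frame 1: CUC GGA UGG GUA UCU UCU UGU GAC CAA AAG UGU ACG — no AUG→stop ORF.
Frame 2: UCG GAU GGG UAU CUU CUU GUG ACC AAA AGU GUA CGC — no AUG→stop ORF.
Frame 3: CGG AUG GGU AUC UUC UUG UGA CCA AAA GUG UAC — AUG at 6, stop UGA at 21 → 18 nt.
ORFs ≥ 4 codons: frame 3 6–23 (6 codons). Count = 1.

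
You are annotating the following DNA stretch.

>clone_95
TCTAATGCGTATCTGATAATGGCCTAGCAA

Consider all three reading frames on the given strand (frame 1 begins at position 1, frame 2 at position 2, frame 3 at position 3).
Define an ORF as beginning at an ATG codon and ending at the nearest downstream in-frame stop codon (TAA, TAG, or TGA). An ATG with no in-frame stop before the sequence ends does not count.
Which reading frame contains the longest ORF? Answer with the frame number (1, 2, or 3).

Frame 1: TCT AAT GCG TAT CTG ATA ATG GCC TAG CAA — ATG at 19, stop TAG at 25 → 9 nt.
Frame 2: CTA ATG CGT ATC TGA TAA TGG CCT AGC — ATG at 5, stop TGA at 14 → 12 nt.
Frame 3: TAA TGC GTA TCT GAT AAT GGC CTA GCA — no ATG→stop ORF.
Longest ORF is 12 nt in frame 2 (positions 5–16).

2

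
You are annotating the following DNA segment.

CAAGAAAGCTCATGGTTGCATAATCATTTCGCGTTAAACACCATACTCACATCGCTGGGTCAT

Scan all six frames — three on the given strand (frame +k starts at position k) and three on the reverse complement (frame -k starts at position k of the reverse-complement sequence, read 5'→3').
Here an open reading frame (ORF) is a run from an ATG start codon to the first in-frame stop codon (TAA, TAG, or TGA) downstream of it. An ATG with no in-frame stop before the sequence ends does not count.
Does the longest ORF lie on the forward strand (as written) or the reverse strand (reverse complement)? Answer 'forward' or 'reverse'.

Reverse complement (5'→3'): ATGACCCAGCGATGTGAGTATGGTGTTTAACGCGAAATGATTATGCAACCATGAGCTTTCTTG
Frame +1: CAA GAA AGC TCA TGG TTG CAT AAT CAT TTC GCG TTA AAC ACC ATA CTC ACA TCG CTG GGT CAT — no ATG→stop ORF.
Frame +2: AAG AAA GCT CAT GGT TGC ATA ATC ATT TCG CGT TAA ACA CCA TAC TCA CAT CGC TGG GTC — no ATG→stop ORF.
Frame +3: AGA AAG CTC ATG GTT GCA TAA TCA TTT CGC GTT AAA CAC CAT ACT CAC ATC GCT GGG TCA — ATG at 12, stop TAA at 21 → 12 nt.
Frame -1: ATG ACC CAG CGA TGT GAG TAT GGT GTT TAA CGC GAA ATG ATT ATG CAA CCA TGA GCT TTC TTG — ATG at 1, stop TAA at 28 → 30 nt; ATG at 37, stop TGA at 52 → 18 nt; ATG at 43, stop TGA at 52 → 12 nt.
Frame -2: TGA CCC AGC GAT GTG AGT ATG GTG TTT AAC GCG AAA TGA TTA TGC AAC CAT GAG CTT TCT — ATG at 20, stop TGA at 38 → 21 nt.
Frame -3: GAC CCA GCG ATG TGA GTA TGG TGT TTA ACG CGA AAT GAT TAT GCA ACC ATG AGC TTT CTT — ATG at 12, stop TGA at 15 → 6 nt.
Forward-strand max 12 nt; reverse-strand max 30 nt. The reverse strand has the longer ORF.

reverse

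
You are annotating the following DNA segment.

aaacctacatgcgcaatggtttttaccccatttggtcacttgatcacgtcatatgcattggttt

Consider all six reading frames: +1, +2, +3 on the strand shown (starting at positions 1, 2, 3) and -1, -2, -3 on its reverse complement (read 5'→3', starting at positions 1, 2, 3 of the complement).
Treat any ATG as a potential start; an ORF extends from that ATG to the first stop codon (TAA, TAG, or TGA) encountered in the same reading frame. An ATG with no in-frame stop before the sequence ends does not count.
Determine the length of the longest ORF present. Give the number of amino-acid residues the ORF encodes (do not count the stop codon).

4

Reverse complement (5'→3'): AAACCAATGCATATGACGTGATCAAGTGACCAAATGGGGTAAAAACCATTGCGCATGTAGGTTT
Frame +1: AAA CCT ACA TGC GCA ATG GTT TTT ACC CCA TTT GGT CAC TTG ATC ACG TCA TAT GCA TTG GTT — no ATG→stop ORF.
Frame +2: AAC CTA CAT GCG CAA TGG TTT TTA CCC CAT TTG GTC ACT TGA TCA CGT CAT ATG CAT TGG TTT — no ATG→stop ORF.
Frame +3: ACC TAC ATG CGC AAT GGT TTT TAC CCC ATT TGG TCA CTT GAT CAC GTC ATA TGC ATT GGT — no ATG→stop ORF.
Frame -1: AAA CCA ATG CAT ATG ACG TGA TCA AGT GAC CAA ATG GGG TAA AAA CCA TTG CGC ATG TAG GTT — ATG at 7, stop TGA at 19 → 15 nt; ATG at 13, stop TGA at 19 → 9 nt; ATG at 34, stop TAA at 40 → 9 nt; ATG at 55, stop TAG at 58 → 6 nt.
Frame -2: AAC CAA TGC ATA TGA CGT GAT CAA GTG ACC AAA TGG GGT AAA AAC CAT TGC GCA TGT AGG TTT — no ATG→stop ORF.
Frame -3: ACC AAT GCA TAT GAC GTG ATC AAG TGA CCA AAT GGG GTA AAA ACC ATT GCG CAT GTA GGT — no ATG→stop ORF.
Longest: frame -1, positions 7–21, 15 nt = 5 codons = 4 aa. → 4 amino acids.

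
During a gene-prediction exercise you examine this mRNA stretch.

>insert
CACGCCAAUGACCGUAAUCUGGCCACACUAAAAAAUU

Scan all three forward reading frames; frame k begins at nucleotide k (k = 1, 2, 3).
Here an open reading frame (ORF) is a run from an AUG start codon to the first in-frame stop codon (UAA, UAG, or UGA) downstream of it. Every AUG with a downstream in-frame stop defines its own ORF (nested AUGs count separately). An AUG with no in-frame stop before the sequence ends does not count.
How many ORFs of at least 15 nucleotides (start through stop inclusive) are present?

Frame 1: CAC GCC AAU GAC CGU AAU CUG GCC ACA CUA AAA AAU — no AUG→stop ORF.
Frame 2: ACG CCA AUG ACC GUA AUC UGG CCA CAC UAA AAA AUU — AUG at 8, stop UAA at 29 → 24 nt.
Frame 3: CGC CAA UGA CCG UAA UCU GGC CAC ACU AAA AAA — no AUG→stop ORF.
ORFs ≥ 15 nucleotides: frame 2 8–31 (24 nucleotides). Count = 1.

1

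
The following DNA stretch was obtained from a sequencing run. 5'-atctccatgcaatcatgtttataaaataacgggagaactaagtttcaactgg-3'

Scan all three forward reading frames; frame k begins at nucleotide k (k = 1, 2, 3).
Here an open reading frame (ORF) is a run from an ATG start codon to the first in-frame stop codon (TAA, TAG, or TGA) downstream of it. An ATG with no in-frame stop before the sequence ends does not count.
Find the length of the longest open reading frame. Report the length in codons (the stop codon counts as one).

6

Frame 1: ATC TCC ATG CAA TCA TGT TTA TAA AAT AAC GGG AGA ACT AAG TTT CAA CTG — ATG at 7, stop TAA at 22 → 18 nt.
Frame 2: TCT CCA TGC AAT CAT GTT TAT AAA ATA ACG GGA GAA CTA AGT TTC AAC TGG — no ATG→stop ORF.
Frame 3: CTC CAT GCA ATC ATG TTT ATA AAA TAA CGG GAG AAC TAA GTT TCA ACT — ATG at 15, stop TAA at 27 → 15 nt.
Longest: frame 1, positions 7–24, 18 nt = 6 codons = 5 aa. → 6 codons.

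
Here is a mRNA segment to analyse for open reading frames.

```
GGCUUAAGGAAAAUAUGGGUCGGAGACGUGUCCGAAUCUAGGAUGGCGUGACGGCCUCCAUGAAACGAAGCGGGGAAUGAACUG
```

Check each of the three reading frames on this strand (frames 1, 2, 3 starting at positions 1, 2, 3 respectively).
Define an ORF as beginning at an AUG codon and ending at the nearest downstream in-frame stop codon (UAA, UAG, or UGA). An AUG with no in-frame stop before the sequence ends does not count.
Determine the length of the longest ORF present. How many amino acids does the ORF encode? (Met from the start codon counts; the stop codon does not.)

8

Frame 1: GGC UUA AGG AAA AUA UGG GUC GGA GAC GUG UCC GAA UCU AGG AUG GCG UGA CGG CCU CCA UGA AAC GAA GCG GGG AAU GAA CUG — AUG at 43, stop UGA at 49 → 9 nt.
Frame 2: GCU UAA GGA AAA UAU GGG UCG GAG ACG UGU CCG AAU CUA GGA UGG CGU GAC GGC CUC CAU GAA ACG AAG CGG GGA AUG AAC — no AUG→stop ORF.
Frame 3: CUU AAG GAA AAU AUG GGU CGG AGA CGU GUC CGA AUC UAG GAU GGC GUG ACG GCC UCC AUG AAA CGA AGC GGG GAA UGA ACU — AUG at 15, stop UAG at 39 → 27 nt; AUG at 60, stop UGA at 78 → 21 nt.
Longest: frame 3, positions 15–41, 27 nt = 9 codons = 8 aa. → 8 amino acids.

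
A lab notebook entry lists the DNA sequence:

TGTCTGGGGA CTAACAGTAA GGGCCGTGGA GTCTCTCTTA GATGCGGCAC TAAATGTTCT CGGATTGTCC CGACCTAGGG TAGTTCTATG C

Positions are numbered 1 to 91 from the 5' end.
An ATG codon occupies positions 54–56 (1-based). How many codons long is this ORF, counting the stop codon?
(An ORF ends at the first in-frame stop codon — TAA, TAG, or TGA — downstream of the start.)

10

Codons from position 54: ATG (54–56), TTC (57–59), TCG (60–62), GAT (63–65), TGT (66–68), CCC (69–71), GAC (72–74), CTA (75–77), GGG (78–80), TAG (81–83).
TAG is the first in-frame stop; that's 10 codons including the stop.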